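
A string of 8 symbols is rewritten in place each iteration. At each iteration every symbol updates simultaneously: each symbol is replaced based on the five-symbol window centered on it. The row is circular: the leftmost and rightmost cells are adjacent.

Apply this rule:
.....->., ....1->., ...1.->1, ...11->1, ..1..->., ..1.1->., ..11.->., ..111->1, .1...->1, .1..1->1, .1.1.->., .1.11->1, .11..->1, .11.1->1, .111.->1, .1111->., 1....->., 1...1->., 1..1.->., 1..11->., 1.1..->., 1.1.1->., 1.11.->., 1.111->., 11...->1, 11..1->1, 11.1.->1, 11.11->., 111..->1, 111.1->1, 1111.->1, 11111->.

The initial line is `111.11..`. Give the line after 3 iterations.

111..11.
.111..1.
.1111..1

.1111..1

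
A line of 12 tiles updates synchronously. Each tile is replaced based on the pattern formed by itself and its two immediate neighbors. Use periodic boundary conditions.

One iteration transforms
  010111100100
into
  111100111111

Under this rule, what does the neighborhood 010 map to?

1

At position 1 the neighborhood is 010; the next row has 1 there.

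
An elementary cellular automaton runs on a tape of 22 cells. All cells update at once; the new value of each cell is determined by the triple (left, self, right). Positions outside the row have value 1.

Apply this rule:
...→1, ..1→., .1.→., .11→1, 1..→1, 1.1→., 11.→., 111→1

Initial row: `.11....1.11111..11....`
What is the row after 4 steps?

.1.111...1111.1.1.111.
...11.11.111......11..
11.1..1..11.11111.1.1.
1...1..1.1..1111......

1...1..1.1..1111......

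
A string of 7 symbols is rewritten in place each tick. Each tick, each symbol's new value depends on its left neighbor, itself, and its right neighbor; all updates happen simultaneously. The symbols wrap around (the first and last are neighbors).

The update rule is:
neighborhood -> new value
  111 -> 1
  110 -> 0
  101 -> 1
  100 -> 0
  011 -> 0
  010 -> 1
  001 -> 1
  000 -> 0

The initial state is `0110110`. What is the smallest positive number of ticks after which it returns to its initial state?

14

1001000
1011001
0100010
1100110
0001001
0011011
0100100
1101100
0010001
0110011
1000100
1001101
0010010
0110110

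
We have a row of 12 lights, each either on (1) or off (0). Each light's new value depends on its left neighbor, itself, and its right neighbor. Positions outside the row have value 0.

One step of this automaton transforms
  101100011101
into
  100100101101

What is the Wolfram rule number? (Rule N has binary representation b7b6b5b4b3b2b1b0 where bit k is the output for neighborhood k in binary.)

198

position 8: 111 → 1  (bit 7 = 1)
position 3: 110 → 1  (bit 6 = 1)
position 1: 101 → 0  (bit 5 = 0)
position 4: 100 → 0  (bit 4 = 0)
position 2: 011 → 0  (bit 3 = 0)
position 0: 010 → 1  (bit 2 = 1)
position 6: 001 → 1  (bit 1 = 1)
position 5: 000 → 0  (bit 0 = 0)
bits b7..b0 = 11000110 = 198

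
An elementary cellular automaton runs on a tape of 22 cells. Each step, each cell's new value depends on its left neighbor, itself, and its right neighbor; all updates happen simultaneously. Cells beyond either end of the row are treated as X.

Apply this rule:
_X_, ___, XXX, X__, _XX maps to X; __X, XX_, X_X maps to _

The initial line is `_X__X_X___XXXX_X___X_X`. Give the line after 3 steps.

_XX_X_X_X_X__X_X_X_X_X

_XX_X_XXX_XXX__XXX_X_X
_X__X_XX__XX_X_XX__X_X
_XX_X_X_X_X__X_X_X_X_X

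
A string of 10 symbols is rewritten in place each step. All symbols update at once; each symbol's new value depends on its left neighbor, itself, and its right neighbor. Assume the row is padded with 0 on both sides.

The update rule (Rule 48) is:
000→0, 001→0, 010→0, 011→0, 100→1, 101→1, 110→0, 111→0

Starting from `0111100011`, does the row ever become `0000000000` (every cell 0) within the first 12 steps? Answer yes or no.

yes

0000010000
0000001000
0000000100
0000000010
0000000001
0000000000
all cells are 0 at step 6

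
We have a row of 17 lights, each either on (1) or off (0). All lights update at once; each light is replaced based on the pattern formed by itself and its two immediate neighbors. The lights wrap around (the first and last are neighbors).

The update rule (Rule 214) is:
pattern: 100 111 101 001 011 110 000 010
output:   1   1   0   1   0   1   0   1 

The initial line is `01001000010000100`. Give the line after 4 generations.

10011111110111101

11111100111001110
01111111011110110
10111111001110011
10011111110111101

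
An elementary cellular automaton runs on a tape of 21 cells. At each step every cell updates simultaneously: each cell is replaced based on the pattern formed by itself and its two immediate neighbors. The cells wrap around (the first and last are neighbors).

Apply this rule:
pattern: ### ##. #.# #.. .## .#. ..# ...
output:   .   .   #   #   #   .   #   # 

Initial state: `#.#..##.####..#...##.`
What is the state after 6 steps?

.#.###.##...##.####.#
#.##..##.####.##...#.
.##.###.##...##.###.#
##.##..##.####.##..#.
#.##.###.##...##.##.#
.##.##..##.####.##.##

.##.##..##.####.##.##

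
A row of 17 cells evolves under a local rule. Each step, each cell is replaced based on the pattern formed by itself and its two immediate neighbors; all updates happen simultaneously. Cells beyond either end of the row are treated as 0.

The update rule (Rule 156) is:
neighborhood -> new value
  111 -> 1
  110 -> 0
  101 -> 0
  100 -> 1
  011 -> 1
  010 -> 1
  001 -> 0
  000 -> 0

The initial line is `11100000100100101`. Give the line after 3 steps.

11010100110110101

11010000110110101
10011000100100101
11010100110110101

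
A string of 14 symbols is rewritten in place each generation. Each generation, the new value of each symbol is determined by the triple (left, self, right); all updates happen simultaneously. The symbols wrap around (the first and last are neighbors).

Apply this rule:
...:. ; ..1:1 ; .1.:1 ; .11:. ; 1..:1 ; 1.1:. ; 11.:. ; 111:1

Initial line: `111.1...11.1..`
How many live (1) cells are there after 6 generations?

7

generation 1: .1..11.1...111
generation 2: .111...11.1.1.
generation 3: 1.1.1.1...1.11
generation 4: ..1.1.11.11..1
generation 5: 111.1......111
generation 6: 11..11....1.11
count of 1: 7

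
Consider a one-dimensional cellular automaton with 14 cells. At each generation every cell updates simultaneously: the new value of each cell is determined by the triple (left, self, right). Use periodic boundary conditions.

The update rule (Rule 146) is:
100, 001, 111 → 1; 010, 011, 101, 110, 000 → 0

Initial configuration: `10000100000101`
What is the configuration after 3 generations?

01001010001000
10110001010100
00001010000011

00001010000011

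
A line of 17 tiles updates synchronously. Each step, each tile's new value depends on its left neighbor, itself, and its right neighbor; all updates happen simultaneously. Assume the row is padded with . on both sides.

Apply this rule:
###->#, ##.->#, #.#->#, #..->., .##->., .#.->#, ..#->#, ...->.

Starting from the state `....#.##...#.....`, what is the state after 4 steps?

#.###.######.....

...###.#..##.....
..#.####.#.#.....
.###.#######.....
#.###.######.....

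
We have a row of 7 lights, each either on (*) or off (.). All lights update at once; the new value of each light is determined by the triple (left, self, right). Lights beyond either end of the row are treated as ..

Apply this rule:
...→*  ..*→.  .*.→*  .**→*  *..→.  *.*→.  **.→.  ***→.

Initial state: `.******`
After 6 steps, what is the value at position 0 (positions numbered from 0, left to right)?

.

.*.....
.*.****
.*.*...
.*.*.**
.*.*.*.
.*.*.*.
position 0 holds .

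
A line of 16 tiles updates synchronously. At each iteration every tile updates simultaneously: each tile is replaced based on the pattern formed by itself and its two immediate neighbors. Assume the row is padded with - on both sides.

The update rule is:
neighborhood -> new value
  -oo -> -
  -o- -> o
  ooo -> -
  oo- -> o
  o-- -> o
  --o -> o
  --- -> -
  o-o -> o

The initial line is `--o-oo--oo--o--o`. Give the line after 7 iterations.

--ooo-oo-oo---oo

-ooo-ooo-ooooooo
o--oo--oo------o
ooo-ooo-oo----oo
--oo--oo-oo--o-o
-o-ooo-oo-oooooo
ooo--oo-oo-----o
--ooo-oo-oo---oo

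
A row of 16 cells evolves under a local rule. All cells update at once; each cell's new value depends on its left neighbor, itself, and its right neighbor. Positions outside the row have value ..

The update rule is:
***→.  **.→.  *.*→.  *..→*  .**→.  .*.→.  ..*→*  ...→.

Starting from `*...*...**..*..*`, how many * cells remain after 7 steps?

4

step 1: .*.*.*.*..**.**.
step 2: *.......**.....*
step 3: .*.....*..*...*.
step 4: *.*...*.**.*.*.*
step 5: ...*.*..........
step 6: ..*...*.........
step 7: .*.*.*.*........
count of *: 4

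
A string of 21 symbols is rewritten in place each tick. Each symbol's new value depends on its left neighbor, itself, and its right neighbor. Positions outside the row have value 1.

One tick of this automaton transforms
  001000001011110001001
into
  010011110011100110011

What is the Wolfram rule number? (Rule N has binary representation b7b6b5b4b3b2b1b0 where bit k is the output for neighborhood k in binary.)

position 11: 111 → 1  (bit 7 = 1)
position 13: 110 → 0  (bit 6 = 0)
position 9: 101 → 0  (bit 5 = 0)
position 0: 100 → 0  (bit 4 = 0)
position 10: 011 → 1  (bit 3 = 1)
position 2: 010 → 0  (bit 2 = 0)
position 1: 001 → 1  (bit 1 = 1)
position 4: 000 → 1  (bit 0 = 1)
bits b7..b0 = 10001011 = 139

139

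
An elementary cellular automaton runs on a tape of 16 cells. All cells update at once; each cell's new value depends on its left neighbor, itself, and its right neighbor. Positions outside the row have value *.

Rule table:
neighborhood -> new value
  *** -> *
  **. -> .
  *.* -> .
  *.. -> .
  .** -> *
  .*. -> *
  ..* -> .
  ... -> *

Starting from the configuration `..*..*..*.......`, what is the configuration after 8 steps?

..*..*..*.*.*.*.

step 1: ..*..*..*.*****.
step 2: ..*..*..*.****..
step 3: ..*..*..*.***...
step 4: ..*..*..*.**..*.
step 5: ..*..*..*.*...*.
step 6: ..*..*..*.*.*.*.
step 7: ..*..*..*.*.*.*.  (fixed point — unchanged through step 8)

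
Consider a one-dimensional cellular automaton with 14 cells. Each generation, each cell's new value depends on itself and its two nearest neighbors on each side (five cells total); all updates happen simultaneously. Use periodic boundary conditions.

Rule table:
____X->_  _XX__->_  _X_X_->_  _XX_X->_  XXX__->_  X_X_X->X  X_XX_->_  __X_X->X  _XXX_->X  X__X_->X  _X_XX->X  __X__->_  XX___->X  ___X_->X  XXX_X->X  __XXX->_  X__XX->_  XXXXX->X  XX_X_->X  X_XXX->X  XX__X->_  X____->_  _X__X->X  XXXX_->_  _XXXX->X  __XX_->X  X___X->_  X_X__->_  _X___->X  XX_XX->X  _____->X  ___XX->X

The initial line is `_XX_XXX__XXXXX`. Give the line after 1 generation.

X__XXX____XX_X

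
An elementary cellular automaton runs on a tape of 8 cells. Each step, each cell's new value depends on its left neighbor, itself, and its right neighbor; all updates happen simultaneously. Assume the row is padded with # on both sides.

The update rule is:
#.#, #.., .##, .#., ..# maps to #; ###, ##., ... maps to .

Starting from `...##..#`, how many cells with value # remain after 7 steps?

5

#.##.###
.##.##..
##.##.##
..##.##.
###.##.#
...##.##
#.##.##.
count of #: 5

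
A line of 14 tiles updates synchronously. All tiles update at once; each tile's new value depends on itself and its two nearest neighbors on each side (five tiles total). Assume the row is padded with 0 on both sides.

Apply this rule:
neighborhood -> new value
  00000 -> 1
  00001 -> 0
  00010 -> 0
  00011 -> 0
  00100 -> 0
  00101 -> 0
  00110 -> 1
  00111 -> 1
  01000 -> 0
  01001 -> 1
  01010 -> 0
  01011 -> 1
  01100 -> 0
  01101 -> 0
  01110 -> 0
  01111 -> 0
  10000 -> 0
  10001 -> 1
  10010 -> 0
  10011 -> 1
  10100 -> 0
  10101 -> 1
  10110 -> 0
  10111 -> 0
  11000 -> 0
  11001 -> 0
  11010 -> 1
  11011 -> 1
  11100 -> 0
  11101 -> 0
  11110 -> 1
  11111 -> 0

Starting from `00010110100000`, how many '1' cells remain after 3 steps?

step 1: 10001001000111
step 2: 00100100010100
step 3: 00010001000000
count of 1: 2

2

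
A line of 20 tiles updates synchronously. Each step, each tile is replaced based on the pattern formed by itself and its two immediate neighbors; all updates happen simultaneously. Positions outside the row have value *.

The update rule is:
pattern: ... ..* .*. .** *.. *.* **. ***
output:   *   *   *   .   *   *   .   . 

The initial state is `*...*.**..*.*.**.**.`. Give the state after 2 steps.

*.....**......*****.

.*****..******..*..*
*.....**......*****.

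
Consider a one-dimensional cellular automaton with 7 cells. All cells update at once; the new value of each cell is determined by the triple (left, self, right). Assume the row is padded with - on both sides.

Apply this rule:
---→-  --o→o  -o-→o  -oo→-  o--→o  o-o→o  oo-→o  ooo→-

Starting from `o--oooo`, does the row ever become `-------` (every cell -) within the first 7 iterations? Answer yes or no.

ooo---o
--oo-oo
-o-oo-o
ooo-ooo
--oo--o
-o-oooo
ooo---o
iteration 7 is ooo---o, still not uniform -

no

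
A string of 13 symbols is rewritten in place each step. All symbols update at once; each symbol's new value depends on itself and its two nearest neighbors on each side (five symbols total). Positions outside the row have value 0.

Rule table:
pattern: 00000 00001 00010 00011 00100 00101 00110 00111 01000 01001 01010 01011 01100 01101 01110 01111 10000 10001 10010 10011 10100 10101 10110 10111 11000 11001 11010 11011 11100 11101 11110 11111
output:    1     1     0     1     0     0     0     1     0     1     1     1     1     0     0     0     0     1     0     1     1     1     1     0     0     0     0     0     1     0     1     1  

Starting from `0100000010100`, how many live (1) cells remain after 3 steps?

8

step 1: 0000111001100
step 2: 1111101010100
step 3: 1011001111100
count of 1: 8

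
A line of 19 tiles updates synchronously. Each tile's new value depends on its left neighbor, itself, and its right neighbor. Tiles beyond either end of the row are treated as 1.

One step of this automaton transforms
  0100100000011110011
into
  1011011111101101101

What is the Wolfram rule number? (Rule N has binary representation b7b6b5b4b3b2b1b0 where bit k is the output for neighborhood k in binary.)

position 12: 111 → 1  (bit 7 = 1)
position 14: 110 → 0  (bit 6 = 0)
position 0: 101 → 1  (bit 5 = 1)
position 2: 100 → 1  (bit 4 = 1)
position 11: 011 → 0  (bit 3 = 0)
position 1: 010 → 0  (bit 2 = 0)
position 3: 001 → 1  (bit 1 = 1)
position 6: 000 → 1  (bit 0 = 1)
bits b7..b0 = 10110011 = 179

179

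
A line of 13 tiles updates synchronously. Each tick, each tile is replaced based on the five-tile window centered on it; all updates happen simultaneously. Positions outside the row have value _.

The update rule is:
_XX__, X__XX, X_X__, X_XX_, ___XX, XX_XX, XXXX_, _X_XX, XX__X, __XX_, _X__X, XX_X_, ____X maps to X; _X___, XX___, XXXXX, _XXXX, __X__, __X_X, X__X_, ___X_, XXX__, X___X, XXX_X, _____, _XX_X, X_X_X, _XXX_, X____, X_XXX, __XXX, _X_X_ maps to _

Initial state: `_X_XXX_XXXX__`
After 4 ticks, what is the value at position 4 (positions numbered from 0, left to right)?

__X___X__X___
X______X_____
_____X_______
___X_________
position 4 holds _

_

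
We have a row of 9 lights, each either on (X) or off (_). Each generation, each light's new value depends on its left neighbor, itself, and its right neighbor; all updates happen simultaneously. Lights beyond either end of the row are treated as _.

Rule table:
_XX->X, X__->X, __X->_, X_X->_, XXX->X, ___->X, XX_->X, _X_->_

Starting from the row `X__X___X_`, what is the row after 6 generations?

_XX_XXXXX

generation 1: _X__XX__X
generation 2: __X_XXX__
generation 3: X___XXXXX
generation 4: _XX_XXXXX
generation 5: _XX_XXXXX  (fixed point — unchanged through generation 6)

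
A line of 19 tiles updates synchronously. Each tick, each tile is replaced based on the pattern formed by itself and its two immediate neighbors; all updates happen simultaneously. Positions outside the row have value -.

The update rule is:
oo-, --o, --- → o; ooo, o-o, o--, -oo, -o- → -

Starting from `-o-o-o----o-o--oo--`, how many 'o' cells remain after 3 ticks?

tick 1: o------ooo----o-o-o
tick 2: --ooooo--o-ooo-----
tick 3: oo----o-o----o-oooo
count of o: 9

9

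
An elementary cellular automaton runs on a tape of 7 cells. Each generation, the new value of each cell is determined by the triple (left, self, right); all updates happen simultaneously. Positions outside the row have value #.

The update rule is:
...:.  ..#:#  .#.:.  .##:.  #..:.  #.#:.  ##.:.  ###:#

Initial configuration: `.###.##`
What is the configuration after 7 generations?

...#..#

generation 1: ..#...#
generation 2: .#...#.
generation 3: ....#..
generation 4: ...#..#
generation 5: ..#..#.
generation 6: .#..#..
generation 7: ...#..#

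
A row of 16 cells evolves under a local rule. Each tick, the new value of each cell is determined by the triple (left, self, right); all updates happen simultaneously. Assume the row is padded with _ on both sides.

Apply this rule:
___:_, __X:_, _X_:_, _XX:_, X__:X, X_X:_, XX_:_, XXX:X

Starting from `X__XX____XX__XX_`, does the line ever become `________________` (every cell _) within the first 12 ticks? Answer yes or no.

no

_X___X_____X___X
__X___X_____X___
___X___X_____X__
____X___X_____X_
_____X___X_____X
______X___X_____
_______X___X____
________X___X___
_________X___X__
__________X___X_
___________X___X
____________X___
tick 12 is ____________X___, still not uniform _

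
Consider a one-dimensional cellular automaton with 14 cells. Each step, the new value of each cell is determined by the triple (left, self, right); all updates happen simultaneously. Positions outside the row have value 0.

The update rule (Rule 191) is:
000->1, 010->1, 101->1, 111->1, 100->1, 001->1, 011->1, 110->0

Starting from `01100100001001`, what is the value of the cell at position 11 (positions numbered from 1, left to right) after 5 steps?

0

step 1: 11011111111111
step 2: 10111111111110
step 3: 11111111111101
step 4: 11111111111011
step 5: 11111111110110
position 11 holds 0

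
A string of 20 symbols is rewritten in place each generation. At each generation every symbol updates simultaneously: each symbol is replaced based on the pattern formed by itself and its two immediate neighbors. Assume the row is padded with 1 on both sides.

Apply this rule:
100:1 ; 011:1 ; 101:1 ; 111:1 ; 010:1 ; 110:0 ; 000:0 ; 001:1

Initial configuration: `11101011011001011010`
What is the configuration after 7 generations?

generation 1: 11011110110111110111
generation 2: 10111101101111101111
generation 3: 01111011011111011111
generation 4: 11110110111110111111
generation 5: 11101101111101111111
generation 6: 11011011111011111111
generation 7: 10110111110111111111

10110111110111111111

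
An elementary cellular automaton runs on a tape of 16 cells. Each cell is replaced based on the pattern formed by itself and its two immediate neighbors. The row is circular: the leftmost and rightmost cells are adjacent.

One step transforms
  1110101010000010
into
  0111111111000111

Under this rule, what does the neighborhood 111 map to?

1

At position 1 the neighborhood is 111; the next row has 1 there.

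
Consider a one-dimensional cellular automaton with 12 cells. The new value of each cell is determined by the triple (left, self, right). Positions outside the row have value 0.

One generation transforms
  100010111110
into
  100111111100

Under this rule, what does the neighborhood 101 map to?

At position 5 the neighborhood is 101; the next row has 1 there.

1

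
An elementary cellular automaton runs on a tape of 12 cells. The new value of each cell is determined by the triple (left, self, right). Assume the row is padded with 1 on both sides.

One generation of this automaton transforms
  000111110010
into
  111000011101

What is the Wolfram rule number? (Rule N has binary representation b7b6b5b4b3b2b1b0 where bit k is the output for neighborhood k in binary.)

115

position 4: 111 → 0  (bit 7 = 0)
position 7: 110 → 1  (bit 6 = 1)
position 11: 101 → 1  (bit 5 = 1)
position 0: 100 → 1  (bit 4 = 1)
position 3: 011 → 0  (bit 3 = 0)
position 10: 010 → 0  (bit 2 = 0)
position 2: 001 → 1  (bit 1 = 1)
position 1: 000 → 1  (bit 0 = 1)
bits b7..b0 = 01110011 = 115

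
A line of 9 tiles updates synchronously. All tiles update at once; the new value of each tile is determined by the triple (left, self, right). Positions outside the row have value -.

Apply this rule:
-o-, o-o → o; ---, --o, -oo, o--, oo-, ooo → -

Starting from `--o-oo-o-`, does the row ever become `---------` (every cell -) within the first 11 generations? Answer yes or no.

--oo--oo-
---------
all cells are - at generation 2

yes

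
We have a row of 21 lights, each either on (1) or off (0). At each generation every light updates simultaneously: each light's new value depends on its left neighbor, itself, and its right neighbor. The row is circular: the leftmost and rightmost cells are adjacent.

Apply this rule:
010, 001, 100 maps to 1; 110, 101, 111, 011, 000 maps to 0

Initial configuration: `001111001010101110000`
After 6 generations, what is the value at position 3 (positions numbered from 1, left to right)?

0

010000111010100001000
111001000010110011100
000111100110001100011
101000011001010010100
101100100111011110111
000011111000000000000
position 3 holds 0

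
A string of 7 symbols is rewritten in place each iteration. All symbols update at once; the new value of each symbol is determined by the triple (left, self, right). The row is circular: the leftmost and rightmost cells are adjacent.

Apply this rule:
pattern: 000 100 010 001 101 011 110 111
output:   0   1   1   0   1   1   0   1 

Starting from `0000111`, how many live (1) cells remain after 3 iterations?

iteration 1: 1000110
iteration 2: 1100101
iteration 3: 1010111
count of 1: 5

5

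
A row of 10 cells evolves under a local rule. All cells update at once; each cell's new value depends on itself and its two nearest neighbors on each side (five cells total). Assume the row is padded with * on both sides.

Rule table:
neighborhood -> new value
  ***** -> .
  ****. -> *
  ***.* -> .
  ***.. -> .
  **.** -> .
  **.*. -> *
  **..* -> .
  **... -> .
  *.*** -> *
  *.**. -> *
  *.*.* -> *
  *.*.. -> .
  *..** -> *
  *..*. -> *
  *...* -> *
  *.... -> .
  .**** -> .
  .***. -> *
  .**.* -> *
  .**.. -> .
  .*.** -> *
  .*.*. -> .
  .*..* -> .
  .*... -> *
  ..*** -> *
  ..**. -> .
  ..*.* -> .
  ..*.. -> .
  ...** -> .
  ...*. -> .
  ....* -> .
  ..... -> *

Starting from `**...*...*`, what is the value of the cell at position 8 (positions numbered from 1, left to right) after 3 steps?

*..*..**.*
..*..*.*.*
.*..*..***
position 8 holds *

*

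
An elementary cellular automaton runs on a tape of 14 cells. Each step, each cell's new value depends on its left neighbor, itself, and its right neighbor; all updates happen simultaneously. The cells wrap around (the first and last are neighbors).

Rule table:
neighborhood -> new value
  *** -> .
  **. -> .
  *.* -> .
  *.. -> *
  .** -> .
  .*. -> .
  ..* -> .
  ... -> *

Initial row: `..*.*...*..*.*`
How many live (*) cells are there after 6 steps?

7

step 1: *....**..*....
step 2: .***...*..***.
step 3: ....**..*....*
step 4: ***...*..***..
step 5: ...**..*....*.
step 6: **...*..***..*
count of *: 7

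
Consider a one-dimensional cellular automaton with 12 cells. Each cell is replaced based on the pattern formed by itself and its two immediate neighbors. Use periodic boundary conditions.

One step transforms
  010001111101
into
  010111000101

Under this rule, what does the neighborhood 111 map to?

At position 6 the neighborhood is 111; the next row has 0 there.

0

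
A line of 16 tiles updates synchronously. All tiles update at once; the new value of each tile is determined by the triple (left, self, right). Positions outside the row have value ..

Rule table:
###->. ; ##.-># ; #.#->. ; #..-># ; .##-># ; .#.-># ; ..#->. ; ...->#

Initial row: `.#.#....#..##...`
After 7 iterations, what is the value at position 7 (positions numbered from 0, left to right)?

.

iteration 1: .#.####.##.#####
iteration 2: .#.#..#.##.#...#
iteration 3: .#.##.#.##.###.#
iteration 4: .#.##.#.##.#.#.#
iteration 5: .#.##.#.##.#.#.#  (fixed point — unchanged through iteration 7)
position 7 holds .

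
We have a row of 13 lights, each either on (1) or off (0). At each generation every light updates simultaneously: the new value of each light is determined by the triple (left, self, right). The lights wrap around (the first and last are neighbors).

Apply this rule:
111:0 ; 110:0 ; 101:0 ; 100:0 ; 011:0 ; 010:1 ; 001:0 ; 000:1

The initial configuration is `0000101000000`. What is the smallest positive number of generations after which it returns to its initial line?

2

generation 1: 1110101011111
generation 2: 0000101000000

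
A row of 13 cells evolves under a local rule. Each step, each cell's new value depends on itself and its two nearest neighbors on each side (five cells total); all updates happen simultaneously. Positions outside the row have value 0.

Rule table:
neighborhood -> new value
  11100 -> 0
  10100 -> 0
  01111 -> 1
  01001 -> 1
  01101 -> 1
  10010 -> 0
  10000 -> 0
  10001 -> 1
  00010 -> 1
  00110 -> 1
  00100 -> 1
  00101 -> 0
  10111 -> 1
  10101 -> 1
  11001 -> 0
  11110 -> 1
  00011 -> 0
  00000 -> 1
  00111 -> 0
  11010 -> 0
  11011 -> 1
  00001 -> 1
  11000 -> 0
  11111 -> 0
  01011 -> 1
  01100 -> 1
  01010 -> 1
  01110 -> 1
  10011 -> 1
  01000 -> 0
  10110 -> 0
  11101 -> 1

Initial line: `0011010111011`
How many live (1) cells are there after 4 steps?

1011011111101
0101111001100
1011110011100
0111100101000
count of 1: 6

6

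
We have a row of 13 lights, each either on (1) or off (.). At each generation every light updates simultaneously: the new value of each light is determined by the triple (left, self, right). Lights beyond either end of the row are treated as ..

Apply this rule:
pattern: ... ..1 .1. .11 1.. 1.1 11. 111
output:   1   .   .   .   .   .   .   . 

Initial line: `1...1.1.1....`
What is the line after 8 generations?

1...11111....

generation 1: ..1.......111
generation 2: 1...11111....
generation 3: ..1.......111  (repeats generation 1; period 2)
generation 8: 1...11111....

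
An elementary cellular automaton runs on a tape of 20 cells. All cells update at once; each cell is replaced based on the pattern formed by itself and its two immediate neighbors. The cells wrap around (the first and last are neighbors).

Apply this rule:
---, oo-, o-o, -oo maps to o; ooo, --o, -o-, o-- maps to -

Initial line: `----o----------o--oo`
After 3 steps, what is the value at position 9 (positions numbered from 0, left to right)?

-oo---oooooooo----oo
ooo-o-o------o-oo-oo
--oo-o--oooo--ooooo-
position 9 holds o

o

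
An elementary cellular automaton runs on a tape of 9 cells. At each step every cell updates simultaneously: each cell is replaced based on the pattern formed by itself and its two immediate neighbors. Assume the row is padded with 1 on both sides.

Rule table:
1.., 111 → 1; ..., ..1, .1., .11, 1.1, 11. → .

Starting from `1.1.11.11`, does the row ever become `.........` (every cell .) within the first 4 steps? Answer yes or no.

........1
1........
.1.......
..1......
step 4 is ..1......, still not uniform .

no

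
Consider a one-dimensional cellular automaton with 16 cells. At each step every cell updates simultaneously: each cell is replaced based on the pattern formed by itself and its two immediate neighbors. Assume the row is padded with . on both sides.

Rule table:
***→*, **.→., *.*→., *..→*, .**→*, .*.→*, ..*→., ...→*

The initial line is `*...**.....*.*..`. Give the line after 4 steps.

*.*.*.*..*.*.*.*

***.*.****.*.***
**..*.***..*.**.
*.*.*.**.*.*.*.*
*.*.*.*..*.*.*.*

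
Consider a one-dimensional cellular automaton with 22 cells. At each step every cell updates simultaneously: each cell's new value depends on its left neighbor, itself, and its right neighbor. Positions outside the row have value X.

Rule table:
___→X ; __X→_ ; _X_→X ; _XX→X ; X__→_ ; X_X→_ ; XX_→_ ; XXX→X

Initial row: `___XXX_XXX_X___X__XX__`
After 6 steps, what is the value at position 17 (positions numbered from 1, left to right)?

step 1: _X_XX__XX__X_X_X__X___
step 2: _X_X___X___X_X_X__X_X_
step 3: _X_X_X_X_X_X_X_X__X_X_
step 4: _X_X_X_X_X_X_X_X__X_X_  (fixed point — unchanged through step 6)
position 17 holds _

_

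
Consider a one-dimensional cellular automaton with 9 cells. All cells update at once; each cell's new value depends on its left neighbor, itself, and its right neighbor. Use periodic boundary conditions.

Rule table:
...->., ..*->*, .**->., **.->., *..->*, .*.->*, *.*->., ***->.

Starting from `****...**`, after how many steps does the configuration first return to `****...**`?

4

....*.*..
...**.**.
..*.....*
****...**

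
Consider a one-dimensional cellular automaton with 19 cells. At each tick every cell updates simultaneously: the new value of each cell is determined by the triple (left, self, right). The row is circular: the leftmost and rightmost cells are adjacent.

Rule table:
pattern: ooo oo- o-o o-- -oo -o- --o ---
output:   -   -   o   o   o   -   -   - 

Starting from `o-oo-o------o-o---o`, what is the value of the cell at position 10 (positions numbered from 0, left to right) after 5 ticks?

-oo-o-o------o-o--o
oo-o-o-o------o-o--
o-o-o-o-o------o-o-
-o-o-o-o-o------o-o
o-o-o-o-o-o------o-
position 10 holds o

o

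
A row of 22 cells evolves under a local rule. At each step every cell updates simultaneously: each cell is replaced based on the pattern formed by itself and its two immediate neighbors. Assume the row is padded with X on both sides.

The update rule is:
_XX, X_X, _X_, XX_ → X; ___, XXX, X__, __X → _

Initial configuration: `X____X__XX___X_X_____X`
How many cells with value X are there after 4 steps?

7

X____X__XX___XXX_____X
X____X__XX___X_X_____X  (repeats step 0; period 2)
step 4: X____X__XX___X_X_____X
count of X: 7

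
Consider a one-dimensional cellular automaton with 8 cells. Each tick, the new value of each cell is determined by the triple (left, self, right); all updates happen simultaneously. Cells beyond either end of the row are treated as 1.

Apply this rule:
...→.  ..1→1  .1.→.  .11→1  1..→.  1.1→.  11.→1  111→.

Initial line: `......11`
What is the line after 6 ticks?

tick 1: .....11.
tick 2: ....111.
tick 3: ...11.1.
tick 4: ..111...
tick 5: .11.1..1
tick 6: .11...11

.11...11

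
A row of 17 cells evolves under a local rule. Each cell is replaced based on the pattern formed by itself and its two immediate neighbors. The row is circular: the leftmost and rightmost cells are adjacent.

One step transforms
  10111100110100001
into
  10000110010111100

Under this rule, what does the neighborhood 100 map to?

1

At position 6 the neighborhood is 100; the next row has 1 there.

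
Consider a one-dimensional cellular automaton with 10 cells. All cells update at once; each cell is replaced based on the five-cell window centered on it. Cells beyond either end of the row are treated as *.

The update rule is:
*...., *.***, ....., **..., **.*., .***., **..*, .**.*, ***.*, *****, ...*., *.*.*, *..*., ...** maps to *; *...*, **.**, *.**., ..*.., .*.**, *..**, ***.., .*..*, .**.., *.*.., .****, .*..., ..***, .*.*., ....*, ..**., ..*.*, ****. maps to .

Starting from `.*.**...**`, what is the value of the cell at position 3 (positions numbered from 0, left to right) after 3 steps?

.

**...*.*..
..*.*.....
**....**.*
position 3 holds .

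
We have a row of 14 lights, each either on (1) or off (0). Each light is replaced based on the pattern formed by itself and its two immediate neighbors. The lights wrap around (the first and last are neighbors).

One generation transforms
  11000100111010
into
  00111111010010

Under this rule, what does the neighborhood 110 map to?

At position 1 the neighborhood is 110; the next row has 0 there.

0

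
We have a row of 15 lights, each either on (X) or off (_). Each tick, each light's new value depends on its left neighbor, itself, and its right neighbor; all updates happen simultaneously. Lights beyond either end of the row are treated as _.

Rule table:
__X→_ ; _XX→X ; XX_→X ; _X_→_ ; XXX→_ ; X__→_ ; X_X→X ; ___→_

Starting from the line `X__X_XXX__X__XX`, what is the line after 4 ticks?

_____X_______XX

tick 1: ____XX_X_____XX
tick 2: ____XXX______XX
tick 3: ____X_X______XX
tick 4: _____X_______XX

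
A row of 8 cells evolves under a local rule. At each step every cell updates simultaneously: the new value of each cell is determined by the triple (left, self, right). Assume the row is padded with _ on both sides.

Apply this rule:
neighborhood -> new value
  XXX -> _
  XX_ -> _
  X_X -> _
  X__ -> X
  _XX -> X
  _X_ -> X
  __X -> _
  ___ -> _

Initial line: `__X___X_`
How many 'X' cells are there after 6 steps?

__XX__XX
__X_X_X_
__X_X_XX
__X_X_X_  (repeats step 2; period 2)
step 6: __X_X_X_
count of X: 3

3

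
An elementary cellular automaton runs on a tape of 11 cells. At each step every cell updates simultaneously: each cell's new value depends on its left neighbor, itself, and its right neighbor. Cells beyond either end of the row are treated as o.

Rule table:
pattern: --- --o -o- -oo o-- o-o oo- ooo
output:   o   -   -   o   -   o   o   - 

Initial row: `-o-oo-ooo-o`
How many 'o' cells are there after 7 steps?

o-ooooo-ooo
ooo---ooo--
--o-o-o-o--
---o-o-o---
-o--o-o--o-
o----o----o
o-oo---oo-o
count of o: 6

6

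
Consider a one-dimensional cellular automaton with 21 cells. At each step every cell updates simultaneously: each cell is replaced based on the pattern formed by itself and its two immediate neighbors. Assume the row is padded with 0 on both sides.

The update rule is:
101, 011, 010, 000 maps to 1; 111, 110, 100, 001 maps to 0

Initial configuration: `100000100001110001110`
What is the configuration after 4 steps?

101110101101000101000
111001111011010111011
100001000110111100110
101101010101100000100

101101010101100000100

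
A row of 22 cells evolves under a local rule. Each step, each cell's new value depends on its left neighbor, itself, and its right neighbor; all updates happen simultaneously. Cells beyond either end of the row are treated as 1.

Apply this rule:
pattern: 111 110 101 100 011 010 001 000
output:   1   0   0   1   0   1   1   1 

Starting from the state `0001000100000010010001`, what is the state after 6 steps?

1111111111111111111110
1111111111111111111100
1111111111111111111011
1111111111111111110001
1111111111111111101110
1111111111111111000100

1111111111111111000100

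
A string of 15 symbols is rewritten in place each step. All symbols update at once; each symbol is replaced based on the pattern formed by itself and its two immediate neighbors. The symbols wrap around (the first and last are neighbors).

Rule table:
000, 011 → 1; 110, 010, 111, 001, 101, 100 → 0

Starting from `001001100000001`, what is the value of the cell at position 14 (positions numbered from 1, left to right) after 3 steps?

0

000001001111100
111100001000001
000001100011101
position 14 holds 0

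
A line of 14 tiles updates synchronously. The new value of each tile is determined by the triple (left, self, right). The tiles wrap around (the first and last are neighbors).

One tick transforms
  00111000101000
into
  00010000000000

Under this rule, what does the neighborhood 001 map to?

At position 1 the neighborhood is 001; the next row has 0 there.

0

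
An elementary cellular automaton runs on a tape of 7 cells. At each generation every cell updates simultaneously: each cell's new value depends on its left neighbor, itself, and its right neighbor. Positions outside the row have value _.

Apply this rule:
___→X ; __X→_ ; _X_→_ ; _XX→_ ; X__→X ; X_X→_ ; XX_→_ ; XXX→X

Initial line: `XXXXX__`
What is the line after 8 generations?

__XX___

_XXX_XX
__X____
X__XXXX
_X__XX_
__X___X
X__XX__
_X___XX
__XX___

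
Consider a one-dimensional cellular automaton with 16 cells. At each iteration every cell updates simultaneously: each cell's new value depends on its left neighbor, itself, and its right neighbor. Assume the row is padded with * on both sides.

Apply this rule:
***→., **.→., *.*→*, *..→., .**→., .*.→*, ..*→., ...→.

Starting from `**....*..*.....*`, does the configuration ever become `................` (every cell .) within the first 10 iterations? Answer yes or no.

no

......*..*......
......*..*......  (fixed point — unchanged through iteration 10)
iteration 10 is ......*..*......, still not uniform .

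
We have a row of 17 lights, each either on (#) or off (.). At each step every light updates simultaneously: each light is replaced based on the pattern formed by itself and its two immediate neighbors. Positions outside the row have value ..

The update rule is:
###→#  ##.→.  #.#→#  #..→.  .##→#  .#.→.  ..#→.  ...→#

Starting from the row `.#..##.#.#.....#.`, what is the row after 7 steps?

step 1: ....#.#.#..###...
step 2: ###..#.#...##..##
step 3: ##....#..#.#...#.
step 4: #..##.....#..#...
step 5: ...#..###......##
step 6: ##....##..####.#.
step 7: #..##.#...###.#..

#..##.#...###.#..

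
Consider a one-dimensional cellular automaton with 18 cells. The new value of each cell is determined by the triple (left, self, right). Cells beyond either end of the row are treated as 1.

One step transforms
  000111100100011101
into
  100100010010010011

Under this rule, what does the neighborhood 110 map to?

At position 6 the neighborhood is 110; the next row has 0 there.

0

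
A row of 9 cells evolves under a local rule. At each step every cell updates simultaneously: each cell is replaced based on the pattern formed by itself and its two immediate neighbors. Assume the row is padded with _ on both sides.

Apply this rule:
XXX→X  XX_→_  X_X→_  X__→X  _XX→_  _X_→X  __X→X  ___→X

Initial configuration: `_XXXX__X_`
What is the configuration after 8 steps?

X_XX_XXXX
X_____XX_
XXXXXX__X
_XXXX_XXX
X_XX___X_
X___XXXXX
XXXX_XXX_
_XX___X_X

_XX___X_X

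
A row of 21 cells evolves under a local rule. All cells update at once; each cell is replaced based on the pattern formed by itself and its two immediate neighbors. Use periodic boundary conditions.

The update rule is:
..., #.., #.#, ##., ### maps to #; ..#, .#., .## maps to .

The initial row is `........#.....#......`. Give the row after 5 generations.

generation 1: #######..####..######
generation 2: ########..####..#####
generation 3: #########..####..####
generation 4: ##########..####..###
generation 5: ###########..####..##

###########..####..##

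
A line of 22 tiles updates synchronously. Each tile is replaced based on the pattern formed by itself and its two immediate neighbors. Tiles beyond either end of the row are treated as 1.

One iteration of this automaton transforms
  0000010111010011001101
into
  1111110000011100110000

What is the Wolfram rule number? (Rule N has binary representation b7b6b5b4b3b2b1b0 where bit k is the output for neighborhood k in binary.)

position 8: 111 → 0  (bit 7 = 0)
position 9: 110 → 0  (bit 6 = 0)
position 6: 101 → 0  (bit 5 = 0)
position 0: 100 → 1  (bit 4 = 1)
position 7: 011 → 0  (bit 3 = 0)
position 5: 010 → 1  (bit 2 = 1)
position 4: 001 → 1  (bit 1 = 1)
position 1: 000 → 1  (bit 0 = 1)
bits b7..b0 = 00010111 = 23

23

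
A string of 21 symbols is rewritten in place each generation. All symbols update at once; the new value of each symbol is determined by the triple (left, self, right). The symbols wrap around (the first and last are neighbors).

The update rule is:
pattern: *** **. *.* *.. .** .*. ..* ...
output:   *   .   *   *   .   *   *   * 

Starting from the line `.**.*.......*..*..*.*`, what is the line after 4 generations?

*..******************
.**.*****************
*..*.***************.
*****.*************.*

*****.*************.*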